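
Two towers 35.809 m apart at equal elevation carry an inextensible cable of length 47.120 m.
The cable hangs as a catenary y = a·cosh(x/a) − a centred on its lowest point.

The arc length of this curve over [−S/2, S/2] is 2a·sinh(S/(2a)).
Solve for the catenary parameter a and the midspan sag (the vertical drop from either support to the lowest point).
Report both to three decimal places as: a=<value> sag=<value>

a=13.582 sag=13.613

seed: a₀ = √(S³/(24(L−S))) = √(35.809³/(24·11.311)) = 13.005653
iter 1: u=1.376671  f(a)=+1.122e+00  f'(a)=-2.092e+00  a ← 13.005653 − (+1.122e+00/-2.092e+00) = 13.541703
iter 2: u=1.322175  f(a)=+7.306e-02  f'(a)=-1.828e+00  a ← 13.541703 − (+7.306e-02/-1.828e+00) = 13.581680
iter 3: u=1.318283  f(a)=+3.579e-04  f'(a)=-1.810e+00  a ← 13.581680 − (+3.579e-04/-1.810e+00) = 13.581878
iter 4: u=1.318264  f(a)=+8.681e-09  f'(a)=-1.810e+00  a ← 13.581878 − (+8.681e-09/-1.810e+00) = 13.581878
iter 5: u=1.318264  f(a)=+0.000e+00  f'(a)=-1.810e+00  a ← 13.581878 − (+0.000e+00/-1.810e+00) = 13.581878
converged: |Δa| < 1e-12 after 5 iterations
sag = a·(cosh(S/(2a)) − 1) = 13.581878·(cosh(1.318264) − 1) = 13.612625
T_max/T_min = cosh(S/(2a)) = 2.002264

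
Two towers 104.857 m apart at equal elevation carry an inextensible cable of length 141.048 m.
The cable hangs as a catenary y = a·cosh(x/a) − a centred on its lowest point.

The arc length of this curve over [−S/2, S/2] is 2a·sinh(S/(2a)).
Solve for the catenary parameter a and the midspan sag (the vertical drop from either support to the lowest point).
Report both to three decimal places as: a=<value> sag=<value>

seed: a₀ = √(S³/(24(L−S))) = √(104.857³/(24·36.191)) = 36.432605
iter 1: u=1.439054  f(a)=+3.938e+00  f'(a)=-2.430e+00  a ← 36.432605 − (+3.938e+00/-2.430e+00) = 38.053133
iter 2: u=1.377771  f(a)=+2.780e-01  f'(a)=-2.098e+00  a ← 38.053133 − (+2.780e-01/-2.098e+00) = 38.185632
iter 3: u=1.372990  f(a)=+1.618e-03  f'(a)=-2.073e+00  a ← 38.185632 − (+1.618e-03/-2.073e+00) = 38.186412
iter 4: u=1.372962  f(a)=+5.550e-08  f'(a)=-2.073e+00  a ← 38.186412 − (+5.550e-08/-2.073e+00) = 38.186412
iter 5: u=1.372962  f(a)=-2.842e-14  f'(a)=-2.073e+00  a ← 38.186412 − (-2.842e-14/-2.073e+00) = 38.186412
converged: |Δa| < 1e-12 after 5 iterations
sag = a·(cosh(S/(2a)) − 1) = 38.186412·(cosh(1.372962) − 1) = 42.012320
T_max/T_min = cosh(S/(2a)) = 2.100190

a=38.186 sag=42.012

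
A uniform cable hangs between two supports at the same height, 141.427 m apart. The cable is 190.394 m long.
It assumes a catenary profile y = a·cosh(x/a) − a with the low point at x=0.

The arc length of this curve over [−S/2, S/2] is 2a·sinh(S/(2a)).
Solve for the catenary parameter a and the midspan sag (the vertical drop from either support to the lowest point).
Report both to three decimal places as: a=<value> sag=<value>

seed: a₀ = √(S³/(24(L−S))) = √(141.427³/(24·48.967)) = 49.061534
iter 1: u=1.441323  f(a)=+5.345e+00  f'(a)=-2.443e+00  a ← 49.061534 − (+5.345e+00/-2.443e+00) = 51.249674
iter 2: u=1.379784  f(a)=+3.784e-01  f'(a)=-2.108e+00  a ← 51.249674 − (+3.784e-01/-2.108e+00) = 51.429169
iter 3: u=1.374969  f(a)=+2.216e-03  f'(a)=-2.083e+00  a ← 51.429169 − (+2.216e-03/-2.083e+00) = 51.430232
iter 4: u=1.374940  f(a)=+7.696e-08  f'(a)=-2.083e+00  a ← 51.430232 − (+7.696e-08/-2.083e+00) = 51.430232
iter 5: u=1.374940  f(a)=+0.000e+00  f'(a)=-2.083e+00  a ← 51.430232 − (+0.000e+00/-2.083e+00) = 51.430232
converged: |Δa| < 1e-12 after 5 iterations
sag = a·(cosh(S/(2a)) − 1) = 51.430232·(cosh(1.374940) − 1) = 56.771143
T_max/T_min = cosh(S/(2a)) = 2.103848

a=51.430 sag=56.771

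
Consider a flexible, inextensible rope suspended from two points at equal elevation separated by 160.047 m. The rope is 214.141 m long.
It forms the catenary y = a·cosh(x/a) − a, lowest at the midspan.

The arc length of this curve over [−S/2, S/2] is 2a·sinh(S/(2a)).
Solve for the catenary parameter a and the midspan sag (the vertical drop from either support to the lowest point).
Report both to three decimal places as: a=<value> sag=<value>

a=58.847 sag=63.329

seed: a₀ = √(S³/(24(L−S))) = √(160.047³/(24·54.094)) = 56.194154
iter 1: u=1.424054  f(a)=+5.757e+00  f'(a)=-2.345e+00  a ← 56.194154 − (+5.757e+00/-2.345e+00) = 58.649277
iter 2: u=1.364441  f(a)=+3.988e-01  f'(a)=-2.030e+00  a ← 58.649277 − (+3.988e-01/-2.030e+00) = 58.845694
iter 3: u=1.359887  f(a)=+2.229e-03  f'(a)=-2.008e+00  a ← 58.845694 − (+2.229e-03/-2.008e+00) = 58.846804
iter 4: u=1.359861  f(a)=+7.044e-08  f'(a)=-2.008e+00  a ← 58.846804 − (+7.044e-08/-2.008e+00) = 58.846804
iter 5: u=1.359861  f(a)=+0.000e+00  f'(a)=-2.008e+00  a ← 58.846804 − (+0.000e+00/-2.008e+00) = 58.846804
converged: |Δa| < 1e-12 after 5 iterations
sag = a·(cosh(S/(2a)) − 1) = 58.846804·(cosh(1.359861) − 1) = 63.329455
T_max/T_min = cosh(S/(2a)) = 2.076175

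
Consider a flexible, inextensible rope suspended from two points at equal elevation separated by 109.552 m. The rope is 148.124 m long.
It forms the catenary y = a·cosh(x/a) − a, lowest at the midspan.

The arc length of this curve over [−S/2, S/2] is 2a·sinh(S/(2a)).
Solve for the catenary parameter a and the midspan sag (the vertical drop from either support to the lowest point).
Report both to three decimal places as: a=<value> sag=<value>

seed: a₀ = √(S³/(24(L−S))) = √(109.552³/(24·38.572)) = 37.686757
iter 1: u=1.453455  f(a)=+4.285e+00  f'(a)=-2.513e+00  a ← 37.686757 − (+4.285e+00/-2.513e+00) = 39.391770
iter 2: u=1.390544  f(a)=+3.080e-01  f'(a)=-2.164e+00  a ← 39.391770 − (+3.080e-01/-2.164e+00) = 39.534091
iter 3: u=1.385538  f(a)=+1.863e-03  f'(a)=-2.138e+00  a ← 39.534091 − (+1.863e-03/-2.138e+00) = 39.534962
iter 4: u=1.385508  f(a)=+6.908e-08  f'(a)=-2.138e+00  a ← 39.534962 − (+6.908e-08/-2.138e+00) = 39.534962
iter 5: u=1.385508  f(a)=-2.842e-14  f'(a)=-2.138e+00  a ← 39.534962 − (-2.842e-14/-2.138e+00) = 39.534962
converged: |Δa| < 1e-12 after 5 iterations
sag = a·(cosh(S/(2a)) − 1) = 39.534962·(cosh(1.385508) − 1) = 44.418555
T_max/T_min = cosh(S/(2a)) = 2.123526

a=39.535 sag=44.419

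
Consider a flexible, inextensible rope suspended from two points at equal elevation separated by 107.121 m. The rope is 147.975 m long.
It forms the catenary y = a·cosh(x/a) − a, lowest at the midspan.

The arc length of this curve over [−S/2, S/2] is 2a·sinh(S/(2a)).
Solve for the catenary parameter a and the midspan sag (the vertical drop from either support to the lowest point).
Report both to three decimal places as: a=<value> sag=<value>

a=37.277 sag=45.570

seed: a₀ = √(S³/(24(L−S))) = √(107.121³/(24·40.854)) = 35.406990
iter 1: u=1.512710  f(a)=+4.937e+00  f'(a)=-2.881e+00  a ← 35.406990 − (+4.937e+00/-2.881e+00) = 37.120843
iter 2: u=1.442869  f(a)=+3.811e-01  f'(a)=-2.452e+00  a ← 37.120843 − (+3.811e-01/-2.452e+00) = 37.276291
iter 3: u=1.436852  f(a)=+2.691e-03  f'(a)=-2.417e+00  a ← 37.276291 − (+2.691e-03/-2.417e+00) = 37.277404
iter 4: u=1.436809  f(a)=+1.362e-07  f'(a)=-2.417e+00  a ← 37.277404 − (+1.362e-07/-2.417e+00) = 37.277404
iter 5: u=1.436809  f(a)=+0.000e+00  f'(a)=-2.417e+00  a ← 37.277404 − (+0.000e+00/-2.417e+00) = 37.277404
converged: |Δa| < 1e-12 after 5 iterations
sag = a·(cosh(S/(2a)) − 1) = 37.277404·(cosh(1.436809) − 1) = 45.570378
T_max/T_min = cosh(S/(2a)) = 2.222467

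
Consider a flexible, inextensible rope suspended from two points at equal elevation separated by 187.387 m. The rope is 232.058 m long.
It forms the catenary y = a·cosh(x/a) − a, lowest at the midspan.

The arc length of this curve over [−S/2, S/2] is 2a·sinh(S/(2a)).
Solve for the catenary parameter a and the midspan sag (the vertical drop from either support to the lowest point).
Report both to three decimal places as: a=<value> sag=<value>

a=81.002 sag=60.505

seed: a₀ = √(S³/(24(L−S))) = √(187.387³/(24·44.671)) = 78.341292
iter 1: u=1.195966  f(a)=+3.306e+00  f'(a)=-1.312e+00  a ← 78.341292 − (+3.306e+00/-1.312e+00) = 80.860705
iter 2: u=1.158702  f(a)=+1.662e-01  f'(a)=-1.183e+00  a ← 80.860705 − (+1.662e-01/-1.183e+00) = 81.001142
iter 3: u=1.156694  f(a)=+4.690e-04  f'(a)=-1.177e+00  a ← 81.001142 − (+4.690e-04/-1.177e+00) = 81.001541
iter 4: u=1.156688  f(a)=+3.760e-09  f'(a)=-1.177e+00  a ← 81.001541 − (+3.760e-09/-1.177e+00) = 81.001541
iter 5: u=1.156688  f(a)=+2.842e-14  f'(a)=-1.177e+00  a ← 81.001541 − (+2.842e-14/-1.177e+00) = 81.001541
converged: |Δa| < 1e-12 after 5 iterations
sag = a·(cosh(S/(2a)) − 1) = 81.001541·(cosh(1.156688) − 1) = 60.504567
T_max/T_min = cosh(S/(2a)) = 1.746956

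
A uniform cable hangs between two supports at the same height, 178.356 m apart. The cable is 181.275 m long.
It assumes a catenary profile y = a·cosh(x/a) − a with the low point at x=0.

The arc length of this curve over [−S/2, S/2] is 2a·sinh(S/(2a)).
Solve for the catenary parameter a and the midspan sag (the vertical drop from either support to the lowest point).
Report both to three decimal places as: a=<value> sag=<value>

a=285.279 sag=14.052

seed: a₀ = √(S³/(24(L−S))) = √(178.356³/(24·2.919)) = 284.582976
iter 1: u=0.313364  f(a)=+1.437e-02  f'(a)=-2.072e-02  a ← 284.582976 − (+1.437e-02/-2.072e-02) = 285.276408
iter 2: u=0.312602  f(a)=+5.268e-05  f'(a)=-2.056e-02  a ← 285.276408 − (+5.268e-05/-2.056e-02) = 285.278969
iter 3: u=0.312599  f(a)=+7.141e-10  f'(a)=-2.056e-02  a ← 285.278969 − (+7.141e-10/-2.056e-02) = 285.278969
iter 4: u=0.312599  f(a)=-2.842e-14  f'(a)=-2.056e-02  a ← 285.278969 − (-2.842e-14/-2.056e-02) = 285.278969
converged: |Δa| < 1e-12 after 4 iterations
sag = a·(cosh(S/(2a)) − 1) = 285.278969·(cosh(0.312599) − 1) = 14.052363
T_max/T_min = cosh(S/(2a)) = 1.049258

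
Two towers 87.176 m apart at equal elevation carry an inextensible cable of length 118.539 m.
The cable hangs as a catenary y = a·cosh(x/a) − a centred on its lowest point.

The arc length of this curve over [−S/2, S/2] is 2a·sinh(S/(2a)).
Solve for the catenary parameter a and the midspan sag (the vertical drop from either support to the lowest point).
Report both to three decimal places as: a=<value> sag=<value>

a=31.152 sag=35.806

seed: a₀ = √(S³/(24(L−S))) = √(87.176³/(24·31.363)) = 29.667502
iter 1: u=1.469217  f(a)=+3.564e+00  f'(a)=-2.607e+00  a ← 29.667502 − (+3.564e+00/-2.607e+00) = 31.034539
iter 2: u=1.404500  f(a)=+2.612e-01  f'(a)=-2.238e+00  a ← 31.034539 − (+2.612e-01/-2.238e+00) = 31.151234
iter 3: u=1.399238  f(a)=+1.647e-03  f'(a)=-2.210e+00  a ← 31.151234 − (+1.647e-03/-2.210e+00) = 31.151979
iter 4: u=1.399205  f(a)=+6.644e-08  f'(a)=-2.210e+00  a ← 31.151979 − (+6.644e-08/-2.210e+00) = 31.151979
iter 5: u=1.399205  f(a)=+0.000e+00  f'(a)=-2.210e+00  a ← 31.151979 − (+0.000e+00/-2.210e+00) = 31.151979
converged: |Δa| < 1e-12 after 5 iterations
sag = a·(cosh(S/(2a)) − 1) = 31.151979·(cosh(1.399205) − 1) = 35.805615
T_max/T_min = cosh(S/(2a)) = 2.149385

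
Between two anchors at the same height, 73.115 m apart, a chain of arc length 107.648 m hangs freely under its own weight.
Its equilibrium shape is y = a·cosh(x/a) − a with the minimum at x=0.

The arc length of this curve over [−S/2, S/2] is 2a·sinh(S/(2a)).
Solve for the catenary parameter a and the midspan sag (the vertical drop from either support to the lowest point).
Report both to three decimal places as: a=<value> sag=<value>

a=23.113 sag=35.464

seed: a₀ = √(S³/(24(L−S))) = √(73.115³/(24·34.533)) = 21.716356
iter 1: u=1.683409  f(a)=+5.237e+00  f'(a)=-4.178e+00  a ← 21.716356 − (+5.237e+00/-4.178e+00) = 22.969785
iter 2: u=1.591547  f(a)=+4.876e-01  f'(a)=-3.433e+00  a ← 22.969785 − (+4.876e-01/-3.433e+00) = 23.111819
iter 3: u=1.581766  f(a)=+5.186e-03  f'(a)=-3.360e+00  a ← 23.111819 − (+5.186e-03/-3.360e+00) = 23.113362
iter 4: u=1.581661  f(a)=+6.005e-07  f'(a)=-3.360e+00  a ← 23.113362 − (+6.005e-07/-3.360e+00) = 23.113362
iter 5: u=1.581661  f(a)=+0.000e+00  f'(a)=-3.360e+00  a ← 23.113362 − (+0.000e+00/-3.360e+00) = 23.113362
converged: |Δa| < 1e-12 after 5 iterations
sag = a·(cosh(S/(2a)) − 1) = 23.113362·(cosh(1.581661) − 1) = 35.463514
T_max/T_min = cosh(S/(2a)) = 2.534330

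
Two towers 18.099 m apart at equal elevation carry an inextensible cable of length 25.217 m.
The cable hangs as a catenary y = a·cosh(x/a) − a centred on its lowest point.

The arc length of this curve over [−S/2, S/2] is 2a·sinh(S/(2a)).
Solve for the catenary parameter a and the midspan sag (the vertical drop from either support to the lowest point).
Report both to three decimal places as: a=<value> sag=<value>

seed: a₀ = √(S³/(24(L−S))) = √(18.099³/(24·7.118)) = 5.891112
iter 1: u=1.536128  f(a)=+8.886e-01  f'(a)=-3.037e+00  a ← 5.891112 − (+8.886e-01/-3.037e+00) = 6.183699
iter 2: u=1.463444  f(a)=+7.049e-02  f'(a)=-2.573e+00  a ← 6.183699 − (+7.049e-02/-2.573e+00) = 6.211099
iter 3: u=1.456989  f(a)=+5.280e-04  f'(a)=-2.534e+00  a ← 6.211099 − (+5.280e-04/-2.534e+00) = 6.211307
iter 4: u=1.456940  f(a)=+3.012e-08  f'(a)=-2.534e+00  a ← 6.211307 − (+3.012e-08/-2.534e+00) = 6.211307
iter 5: u=1.456940  f(a)=+0.000e+00  f'(a)=-2.534e+00  a ← 6.211307 − (+0.000e+00/-2.534e+00) = 6.211307
converged: |Δa| < 1e-12 after 5 iterations
sag = a·(cosh(S/(2a)) − 1) = 6.211307·(cosh(1.456940) − 1) = 7.844105
T_max/T_min = cosh(S/(2a)) = 2.262875

a=6.211 sag=7.844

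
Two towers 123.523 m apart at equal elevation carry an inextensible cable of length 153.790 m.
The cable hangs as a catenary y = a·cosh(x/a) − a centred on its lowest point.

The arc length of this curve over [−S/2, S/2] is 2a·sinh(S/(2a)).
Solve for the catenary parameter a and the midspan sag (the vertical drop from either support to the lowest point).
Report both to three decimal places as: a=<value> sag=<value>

seed: a₀ = √(S³/(24(L−S))) = √(123.523³/(24·30.267)) = 50.936774
iter 1: u=1.212513  f(a)=+2.304e+00  f'(a)=-1.373e+00  a ← 50.936774 − (+2.304e+00/-1.373e+00) = 52.615680
iter 2: u=1.173823  f(a)=+1.188e-01  f'(a)=-1.234e+00  a ← 52.615680 − (+1.188e-01/-1.234e+00) = 52.711958
iter 3: u=1.171679  f(a)=+3.541e-04  f'(a)=-1.227e+00  a ← 52.711958 − (+3.541e-04/-1.227e+00) = 52.712247
iter 4: u=1.171673  f(a)=+3.164e-09  f'(a)=-1.227e+00  a ← 52.712247 − (+3.164e-09/-1.227e+00) = 52.712247
iter 5: u=1.171673  f(a)=-2.842e-14  f'(a)=-1.227e+00  a ← 52.712247 − (-2.842e-14/-1.227e+00) = 52.712247
converged: |Δa| < 1e-12 after 5 iterations
sag = a·(cosh(S/(2a)) − 1) = 52.712247·(cosh(1.171673) − 1) = 40.515550
T_max/T_min = cosh(S/(2a)) = 1.768617

a=52.712 sag=40.516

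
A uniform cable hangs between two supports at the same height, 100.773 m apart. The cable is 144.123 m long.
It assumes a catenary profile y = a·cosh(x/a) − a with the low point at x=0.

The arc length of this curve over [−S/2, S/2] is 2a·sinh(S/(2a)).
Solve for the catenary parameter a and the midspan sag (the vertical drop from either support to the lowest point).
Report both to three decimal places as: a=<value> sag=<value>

seed: a₀ = √(S³/(24(L−S))) = √(100.773³/(24·43.350)) = 31.362893
iter 1: u=1.606564  f(a)=+5.951e+00  f'(a)=-3.547e+00  a ← 31.362893 − (+5.951e+00/-3.547e+00) = 33.040635
iter 2: u=1.524986  f(a)=+5.109e-01  f'(a)=-2.962e+00  a ← 33.040635 − (+5.109e-01/-2.962e+00) = 33.213118
iter 3: u=1.517066  f(a)=+4.546e-03  f'(a)=-2.909e+00  a ← 33.213118 − (+4.546e-03/-2.909e+00) = 33.214681
iter 4: u=1.516995  f(a)=+3.671e-07  f'(a)=-2.909e+00  a ← 33.214681 − (+3.671e-07/-2.909e+00) = 33.214681
iter 5: u=1.516995  f(a)=+2.842e-14  f'(a)=-2.909e+00  a ← 33.214681 − (+2.842e-14/-2.909e+00) = 33.214681
converged: |Δa| < 1e-12 after 5 iterations
sag = a·(cosh(S/(2a)) − 1) = 33.214681·(cosh(1.516995) − 1) = 46.133128
T_max/T_min = cosh(S/(2a)) = 2.388938

a=33.215 sag=46.133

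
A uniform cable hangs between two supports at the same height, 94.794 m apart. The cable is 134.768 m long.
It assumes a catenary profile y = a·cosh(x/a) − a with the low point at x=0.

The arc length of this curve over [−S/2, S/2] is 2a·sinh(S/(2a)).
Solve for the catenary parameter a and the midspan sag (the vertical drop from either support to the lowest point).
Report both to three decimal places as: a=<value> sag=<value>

a=31.525 sag=42.869

seed: a₀ = √(S³/(24(L−S))) = √(94.794³/(24·39.974)) = 29.797296
iter 1: u=1.590648  f(a)=+5.373e+00  f'(a)=-3.426e+00  a ← 29.797296 − (+5.373e+00/-3.426e+00) = 31.365388
iter 2: u=1.511124  f(a)=+4.532e-01  f'(a)=-2.870e+00  a ← 31.365388 − (+4.532e-01/-2.870e+00) = 31.523290
iter 3: u=1.503555  f(a)=+3.882e-03  f'(a)=-2.821e+00  a ← 31.523290 − (+3.882e-03/-2.821e+00) = 31.524666
iter 4: u=1.503489  f(a)=+2.903e-07  f'(a)=-2.821e+00  a ← 31.524666 − (+2.903e-07/-2.821e+00) = 31.524666
iter 5: u=1.503489  f(a)=+0.000e+00  f'(a)=-2.821e+00  a ← 31.524666 − (+0.000e+00/-2.821e+00) = 31.524666
converged: |Δa| < 1e-12 after 5 iterations
sag = a·(cosh(S/(2a)) − 1) = 31.524666·(cosh(1.503489) − 1) = 42.868936
T_max/T_min = cosh(S/(2a)) = 2.359854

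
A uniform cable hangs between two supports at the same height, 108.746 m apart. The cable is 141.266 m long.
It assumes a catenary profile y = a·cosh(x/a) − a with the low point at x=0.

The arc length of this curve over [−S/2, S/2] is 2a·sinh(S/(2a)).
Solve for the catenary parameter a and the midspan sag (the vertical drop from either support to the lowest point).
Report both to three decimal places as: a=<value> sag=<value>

a=42.300 sag=40.030

seed: a₀ = √(S³/(24(L−S))) = √(108.746³/(24·32.520)) = 40.591869
iter 1: u=1.339505  f(a)=+3.045e+00  f'(a)=-1.909e+00  a ← 40.591869 − (+3.045e+00/-1.909e+00) = 42.187232
iter 2: u=1.288850  f(a)=+1.887e-01  f'(a)=-1.679e+00  a ← 42.187232 − (+1.887e-01/-1.679e+00) = 42.299648
iter 3: u=1.285424  f(a)=+8.309e-04  f'(a)=-1.664e+00  a ← 42.299648 − (+8.309e-04/-1.664e+00) = 42.300147
iter 4: u=1.285409  f(a)=+1.626e-08  f'(a)=-1.664e+00  a ← 42.300147 − (+1.626e-08/-1.664e+00) = 42.300147
iter 5: u=1.285409  f(a)=+0.000e+00  f'(a)=-1.664e+00  a ← 42.300147 − (+0.000e+00/-1.664e+00) = 42.300147
converged: |Δa| < 1e-12 after 5 iterations
sag = a·(cosh(S/(2a)) − 1) = 42.300147·(cosh(1.285409) − 1) = 40.030425
T_max/T_min = cosh(S/(2a)) = 1.946342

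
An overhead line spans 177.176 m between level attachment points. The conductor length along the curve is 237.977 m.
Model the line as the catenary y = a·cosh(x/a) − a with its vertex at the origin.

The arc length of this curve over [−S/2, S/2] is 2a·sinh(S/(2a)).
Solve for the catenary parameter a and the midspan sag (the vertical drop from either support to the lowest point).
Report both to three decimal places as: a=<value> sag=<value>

a=64.693 sag=70.745

seed: a₀ = √(S³/(24(L−S))) = √(177.176³/(24·60.801)) = 61.737119
iter 1: u=1.434923  f(a)=+6.575e+00  f'(a)=-2.406e+00  a ← 61.737119 − (+6.575e+00/-2.406e+00) = 64.469739
iter 2: u=1.374102  f(a)=+4.618e-01  f'(a)=-2.079e+00  a ← 64.469739 − (+4.618e-01/-2.079e+00) = 64.691835
iter 3: u=1.369385  f(a)=+2.658e-03  f'(a)=-2.055e+00  a ← 64.691835 − (+2.658e-03/-2.055e+00) = 64.693129
iter 4: u=1.369357  f(a)=+8.915e-08  f'(a)=-2.055e+00  a ← 64.693129 − (+8.915e-08/-2.055e+00) = 64.693129
iter 5: u=1.369357  f(a)=+5.684e-14  f'(a)=-2.055e+00  a ← 64.693129 − (+5.684e-14/-2.055e+00) = 64.693129
converged: |Δa| < 1e-12 after 5 iterations
sag = a·(cosh(S/(2a)) − 1) = 64.693129·(cosh(1.369357) − 1) = 70.744916
T_max/T_min = cosh(S/(2a)) = 2.093546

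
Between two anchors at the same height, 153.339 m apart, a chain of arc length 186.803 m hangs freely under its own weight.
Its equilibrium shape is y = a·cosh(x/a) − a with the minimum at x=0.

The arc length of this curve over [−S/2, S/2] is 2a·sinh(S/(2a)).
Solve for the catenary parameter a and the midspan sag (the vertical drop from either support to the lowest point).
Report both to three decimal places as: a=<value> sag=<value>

a=69.093 sag=47.087

seed: a₀ = √(S³/(24(L−S))) = √(153.339³/(24·33.464)) = 67.001480
iter 1: u=1.144296  f(a)=+2.260e+00  f'(a)=-1.136e+00  a ← 67.001480 − (+2.260e+00/-1.136e+00) = 68.991386
iter 2: u=1.111291  f(a)=+1.046e-01  f'(a)=-1.033e+00  a ← 68.991386 − (+1.046e-01/-1.033e+00) = 69.092654
iter 3: u=1.109662  f(a)=+2.481e-04  f'(a)=-1.028e+00  a ← 69.092654 − (+2.481e-04/-1.028e+00) = 69.092895
iter 4: u=1.109658  f(a)=+1.403e-09  f'(a)=-1.028e+00  a ← 69.092895 − (+1.403e-09/-1.028e+00) = 69.092895
iter 5: u=1.109658  f(a)=+2.842e-14  f'(a)=-1.028e+00  a ← 69.092895 − (+2.842e-14/-1.028e+00) = 69.092895
converged: |Δa| < 1e-12 after 5 iterations
sag = a·(cosh(S/(2a)) − 1) = 69.092895·(cosh(1.109658) − 1) = 47.086571
T_max/T_min = cosh(S/(2a)) = 1.681497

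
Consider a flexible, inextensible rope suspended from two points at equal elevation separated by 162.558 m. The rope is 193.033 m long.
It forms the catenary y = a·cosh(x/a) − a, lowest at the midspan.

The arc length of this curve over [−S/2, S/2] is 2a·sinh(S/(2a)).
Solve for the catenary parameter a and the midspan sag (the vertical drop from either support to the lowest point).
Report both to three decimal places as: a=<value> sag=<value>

seed: a₀ = √(S³/(24(L−S))) = √(162.558³/(24·30.475)) = 76.636391
iter 1: u=1.060580  f(a)=+1.761e+00  f'(a)=-8.884e-01  a ← 76.636391 − (+1.761e+00/-8.884e-01) = 78.618044
iter 2: u=1.033847  f(a)=+7.060e-02  f'(a)=-8.185e-01  a ← 78.618044 − (+7.060e-02/-8.185e-01) = 78.704301
iter 3: u=1.032714  f(a)=+1.240e-04  f'(a)=-8.156e-01  a ← 78.704301 − (+1.240e-04/-8.156e-01) = 78.704453
iter 4: u=1.032712  f(a)=+3.843e-10  f'(a)=-8.156e-01  a ← 78.704453 − (+3.843e-10/-8.156e-01) = 78.704453
iter 5: u=1.032712  f(a)=+8.527e-14  f'(a)=-8.156e-01  a ← 78.704453 − (+8.527e-14/-8.156e-01) = 78.704453
converged: |Δa| < 1e-12 after 5 iterations
sag = a·(cosh(S/(2a)) − 1) = 78.704453·(cosh(1.032712) − 1) = 45.833998
T_max/T_min = cosh(S/(2a)) = 1.582356

a=78.704 sag=45.834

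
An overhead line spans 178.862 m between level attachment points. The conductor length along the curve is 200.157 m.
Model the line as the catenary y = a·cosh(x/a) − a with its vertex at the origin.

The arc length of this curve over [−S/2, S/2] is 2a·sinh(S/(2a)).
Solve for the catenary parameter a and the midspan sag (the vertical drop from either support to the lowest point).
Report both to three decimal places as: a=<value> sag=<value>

a=107.651 sag=39.333

seed: a₀ = √(S³/(24(L−S))) = √(178.862³/(24·21.295)) = 105.811454
iter 1: u=0.845192  f(a)=+7.737e-01  f'(a)=-4.320e-01  a ← 105.811454 − (+7.737e-01/-4.320e-01) = 107.602335
iter 2: u=0.831125  f(a)=+2.008e-02  f'(a)=-4.098e-01  a ← 107.602335 − (+2.008e-02/-4.098e-01) = 107.651327
iter 3: u=0.830747  f(a)=+1.432e-05  f'(a)=-4.093e-01  a ← 107.651327 − (+1.432e-05/-4.093e-01) = 107.651362
iter 4: u=0.830747  f(a)=+7.276e-12  f'(a)=-4.093e-01  a ← 107.651362 − (+7.276e-12/-4.093e-01) = 107.651362
converged: |Δa| < 1e-12 after 4 iterations
sag = a·(cosh(S/(2a)) − 1) = 107.651362·(cosh(0.830747) − 1) = 39.333406
T_max/T_min = cosh(S/(2a)) = 1.365378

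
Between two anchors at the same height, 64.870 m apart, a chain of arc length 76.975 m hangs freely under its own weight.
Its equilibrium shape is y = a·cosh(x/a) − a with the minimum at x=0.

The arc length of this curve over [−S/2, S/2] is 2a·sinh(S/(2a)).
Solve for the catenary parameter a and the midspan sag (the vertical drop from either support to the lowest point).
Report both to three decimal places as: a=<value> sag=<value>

a=31.477 sag=18.243

seed: a₀ = √(S³/(24(L−S))) = √(64.870³/(24·12.105)) = 30.653342
iter 1: u=1.058123  f(a)=+6.960e-01  f'(a)=-8.818e-01  a ← 30.653342 − (+6.960e-01/-8.818e-01) = 31.442604
iter 2: u=1.031562  f(a)=+2.779e-02  f'(a)=-8.127e-01  a ← 31.442604 − (+2.779e-02/-8.127e-01) = 31.476795
iter 3: u=1.030442  f(a)=+4.837e-05  f'(a)=-8.099e-01  a ← 31.476795 − (+4.837e-05/-8.099e-01) = 31.476855
iter 4: u=1.030440  f(a)=+1.472e-10  f'(a)=-8.099e-01  a ← 31.476855 − (+1.472e-10/-8.099e-01) = 31.476855
iter 5: u=1.030440  f(a)=-1.421e-14  f'(a)=-8.099e-01  a ← 31.476855 − (-1.421e-14/-8.099e-01) = 31.476855
converged: |Δa| < 1e-12 after 5 iterations
sag = a·(cosh(S/(2a)) − 1) = 31.476855·(cosh(1.030440) − 1) = 18.243162
T_max/T_min = cosh(S/(2a)) = 1.579574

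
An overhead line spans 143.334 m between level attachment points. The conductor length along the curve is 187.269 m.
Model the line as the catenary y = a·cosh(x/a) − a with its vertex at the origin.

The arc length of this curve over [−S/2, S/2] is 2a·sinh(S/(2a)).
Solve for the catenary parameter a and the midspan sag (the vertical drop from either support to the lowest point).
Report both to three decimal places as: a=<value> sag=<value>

a=55.122 sag=53.533

seed: a₀ = √(S³/(24(L−S))) = √(143.334³/(24·43.935)) = 52.846094
iter 1: u=1.356146  f(a)=+4.222e+00  f'(a)=-1.989e+00  a ← 52.846094 − (+4.222e+00/-1.989e+00) = 54.968215
iter 2: u=1.303790  f(a)=+2.676e-01  f'(a)=-1.744e+00  a ← 54.968215 − (+2.676e-01/-1.744e+00) = 55.121624
iter 3: u=1.300161  f(a)=+1.236e-03  f'(a)=-1.728e+00  a ← 55.121624 − (+1.236e-03/-1.728e+00) = 55.122340
iter 4: u=1.300144  f(a)=+2.666e-08  f'(a)=-1.728e+00  a ← 55.122340 − (+2.666e-08/-1.728e+00) = 55.122340
iter 5: u=1.300144  f(a)=+0.000e+00  f'(a)=-1.728e+00  a ← 55.122340 − (+0.000e+00/-1.728e+00) = 55.122340
converged: |Δa| < 1e-12 after 5 iterations
sag = a·(cosh(S/(2a)) − 1) = 55.122340·(cosh(1.300144) − 1) = 53.532582
T_max/T_min = cosh(S/(2a)) = 1.971159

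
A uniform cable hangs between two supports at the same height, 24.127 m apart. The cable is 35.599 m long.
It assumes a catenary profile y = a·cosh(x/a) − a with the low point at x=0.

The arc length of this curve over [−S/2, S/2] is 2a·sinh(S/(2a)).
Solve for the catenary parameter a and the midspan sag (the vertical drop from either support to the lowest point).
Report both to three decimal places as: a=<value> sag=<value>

seed: a₀ = √(S³/(24(L−S))) = √(24.127³/(24·11.472)) = 7.142164
iter 1: u=1.689054  f(a)=+1.752e+00  f'(a)=-4.227e+00  a ← 7.142164 − (+1.752e+00/-4.227e+00) = 7.556623
iter 2: u=1.596414  f(a)=+1.641e-01  f'(a)=-3.470e+00  a ← 7.556623 − (+1.641e-01/-3.470e+00) = 7.603917
iter 3: u=1.586485  f(a)=+1.768e-03  f'(a)=-3.395e+00  a ← 7.603917 − (+1.768e-03/-3.395e+00) = 7.604438
iter 4: u=1.586376  f(a)=+2.100e-07  f'(a)=-3.394e+00  a ← 7.604438 − (+2.100e-07/-3.394e+00) = 7.604438
iter 5: u=1.586376  f(a)=+0.000e+00  f'(a)=-3.394e+00  a ← 7.604438 − (+0.000e+00/-3.394e+00) = 7.604438
converged: |Δa| < 1e-12 after 5 iterations
sag = a·(cosh(S/(2a)) − 1) = 7.604438·(cosh(1.586376) − 1) = 11.751431
T_max/T_min = cosh(S/(2a)) = 2.545339

a=7.604 sag=11.751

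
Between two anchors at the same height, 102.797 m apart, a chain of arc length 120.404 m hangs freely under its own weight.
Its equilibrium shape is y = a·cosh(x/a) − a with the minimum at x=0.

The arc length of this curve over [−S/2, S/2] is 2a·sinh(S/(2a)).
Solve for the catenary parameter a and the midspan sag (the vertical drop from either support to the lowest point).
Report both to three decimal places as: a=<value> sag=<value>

a=51.956 sag=27.566

seed: a₀ = √(S³/(24(L−S))) = √(102.797³/(24·17.607)) = 50.701681
iter 1: u=1.013744  f(a)=+9.272e-01  f'(a)=-7.686e-01  a ← 50.701681 − (+9.272e-01/-7.686e-01) = 51.908025
iter 2: u=0.990184  f(a)=+3.412e-02  f'(a)=-7.129e-01  a ← 51.908025 − (+3.412e-02/-7.129e-01) = 51.955886
iter 3: u=0.989272  f(a)=+5.013e-05  f'(a)=-7.109e-01  a ← 51.955886 − (+5.013e-05/-7.109e-01) = 51.955956
iter 4: u=0.989271  f(a)=+1.086e-10  f'(a)=-7.109e-01  a ← 51.955956 − (+1.086e-10/-7.109e-01) = 51.955956
iter 5: u=0.989271  f(a)=-1.421e-14  f'(a)=-7.109e-01  a ← 51.955956 − (-1.421e-14/-7.109e-01) = 51.955956
converged: |Δa| < 1e-12 after 5 iterations
sag = a·(cosh(S/(2a)) − 1) = 51.955956·(cosh(0.989271) − 1) = 27.565753
T_max/T_min = cosh(S/(2a)) = 1.530560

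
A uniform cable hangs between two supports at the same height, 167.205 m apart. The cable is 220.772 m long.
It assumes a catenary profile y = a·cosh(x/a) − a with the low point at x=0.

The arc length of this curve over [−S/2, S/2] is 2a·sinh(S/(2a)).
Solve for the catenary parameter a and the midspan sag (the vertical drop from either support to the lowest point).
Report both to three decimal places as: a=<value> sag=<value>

seed: a₀ = √(S³/(24(L−S))) = √(167.205³/(24·53.567)) = 60.300319
iter 1: u=1.386435  f(a)=+5.390e+00  f'(a)=-2.142e+00  a ← 60.300319 − (+5.390e+00/-2.142e+00) = 62.816256
iter 2: u=1.330905  f(a)=+3.557e-01  f'(a)=-1.868e+00  a ← 62.816256 − (+3.557e-01/-1.868e+00) = 63.006660
iter 3: u=1.326884  f(a)=+1.791e-03  f'(a)=-1.849e+00  a ← 63.006660 − (+1.791e-03/-1.849e+00) = 63.007629
iter 4: u=1.326863  f(a)=+4.592e-08  f'(a)=-1.849e+00  a ← 63.007629 − (+4.592e-08/-1.849e+00) = 63.007629
iter 5: u=1.326863  f(a)=+0.000e+00  f'(a)=-1.849e+00  a ← 63.007629 − (+0.000e+00/-1.849e+00) = 63.007629
converged: |Δa| < 1e-12 after 5 iterations
sag = a·(cosh(S/(2a)) − 1) = 63.007629·(cosh(1.326863) − 1) = 64.094811
T_max/T_min = cosh(S/(2a)) = 2.017255

a=63.008 sag=64.095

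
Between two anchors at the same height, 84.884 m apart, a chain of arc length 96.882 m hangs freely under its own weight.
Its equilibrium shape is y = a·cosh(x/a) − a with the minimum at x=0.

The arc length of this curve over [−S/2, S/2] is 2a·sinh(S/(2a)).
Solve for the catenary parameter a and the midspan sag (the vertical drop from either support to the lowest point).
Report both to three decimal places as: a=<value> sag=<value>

seed: a₀ = √(S³/(24(L−S))) = √(84.884³/(24·11.998)) = 46.087028
iter 1: u=0.920910  f(a)=+5.192e-01  f'(a)=-5.662e-01  a ← 46.087028 − (+5.192e-01/-5.662e-01) = 47.003968
iter 2: u=0.902945  f(a)=+1.590e-02  f'(a)=-5.320e-01  a ← 47.003968 − (+1.590e-02/-5.320e-01) = 47.033853
iter 3: u=0.902371  f(a)=+1.595e-05  f'(a)=-5.309e-01  a ← 47.033853 − (+1.595e-05/-5.309e-01) = 47.033883
iter 4: u=0.902371  f(a)=+1.610e-11  f'(a)=-5.309e-01  a ← 47.033883 − (+1.610e-11/-5.309e-01) = 47.033883
converged: |Δa| < 1e-12 after 4 iterations
sag = a·(cosh(S/(2a)) − 1) = 47.033883·(cosh(0.902371) − 1) = 20.484386
T_max/T_min = cosh(S/(2a)) = 1.435524

a=47.034 sag=20.484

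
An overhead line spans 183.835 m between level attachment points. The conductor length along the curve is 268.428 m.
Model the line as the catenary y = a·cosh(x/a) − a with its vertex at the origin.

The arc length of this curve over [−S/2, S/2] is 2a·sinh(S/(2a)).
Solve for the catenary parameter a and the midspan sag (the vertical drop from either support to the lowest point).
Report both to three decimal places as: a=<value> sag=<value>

a=58.793 sag=87.733

seed: a₀ = √(S³/(24(L−S))) = √(183.835³/(24·84.593)) = 55.318381
iter 1: u=1.661609  f(a)=+1.248e+01  f'(a)=-3.990e+00  a ← 55.318381 − (+1.248e+01/-3.990e+00) = 58.444749
iter 2: u=1.572725  f(a)=+1.136e+00  f'(a)=-3.294e+00  a ← 58.444749 − (+1.136e+00/-3.294e+00) = 58.789526
iter 3: u=1.563501  f(a)=+1.150e-02  f'(a)=-3.228e+00  a ← 58.789526 − (+1.150e-02/-3.228e+00) = 58.793087
iter 4: u=1.563407  f(a)=+1.204e-06  f'(a)=-3.227e+00  a ← 58.793087 − (+1.204e-06/-3.227e+00) = 58.793087
iter 5: u=1.563407  f(a)=+0.000e+00  f'(a)=-3.227e+00  a ← 58.793087 − (+0.000e+00/-3.227e+00) = 58.793087
converged: |Δa| < 1e-12 after 5 iterations
sag = a·(cosh(S/(2a)) − 1) = 58.793087·(cosh(1.563407) − 1) = 87.733446
T_max/T_min = cosh(S/(2a)) = 2.492241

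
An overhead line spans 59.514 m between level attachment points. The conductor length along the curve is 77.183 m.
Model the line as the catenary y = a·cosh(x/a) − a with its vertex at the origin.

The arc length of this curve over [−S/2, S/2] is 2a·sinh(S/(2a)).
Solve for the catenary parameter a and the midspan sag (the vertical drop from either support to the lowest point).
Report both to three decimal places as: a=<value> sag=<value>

a=23.227 sag=21.815

seed: a₀ = √(S³/(24(L−S))) = √(59.514³/(24·17.669)) = 22.295494
iter 1: u=1.334664  f(a)=+1.642e+00  f'(a)=-1.886e+00  a ← 22.295494 − (+1.642e+00/-1.886e+00) = 23.166245
iter 2: u=1.284498  f(a)=+1.011e-01  f'(a)=-1.660e+00  a ← 23.166245 − (+1.011e-01/-1.660e+00) = 23.227143
iter 3: u=1.281130  f(a)=+4.389e-04  f'(a)=-1.646e+00  a ← 23.227143 − (+4.389e-04/-1.646e+00) = 23.227410
iter 4: u=1.281116  f(a)=+8.348e-09  f'(a)=-1.646e+00  a ← 23.227410 − (+8.348e-09/-1.646e+00) = 23.227410
iter 5: u=1.281116  f(a)=+0.000e+00  f'(a)=-1.646e+00  a ← 23.227410 − (+0.000e+00/-1.646e+00) = 23.227410
converged: |Δa| < 1e-12 after 5 iterations
sag = a·(cosh(S/(2a)) − 1) = 23.227410·(cosh(1.281116) − 1) = 21.814975
T_max/T_min = cosh(S/(2a)) = 1.939191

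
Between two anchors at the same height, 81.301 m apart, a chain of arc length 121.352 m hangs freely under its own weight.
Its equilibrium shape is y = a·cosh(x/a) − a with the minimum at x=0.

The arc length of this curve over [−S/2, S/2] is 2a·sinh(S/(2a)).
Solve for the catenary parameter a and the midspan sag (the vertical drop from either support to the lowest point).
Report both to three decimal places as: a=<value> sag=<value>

a=25.225 sag=40.485

seed: a₀ = √(S³/(24(L−S))) = √(81.301³/(24·40.051)) = 23.644576
iter 1: u=1.719232  f(a)=+6.353e+00  f'(a)=-4.501e+00  a ← 23.644576 − (+6.353e+00/-4.501e+00) = 25.056148
iter 2: u=1.622376  f(a)=+6.134e-01  f'(a)=-3.670e+00  a ← 25.056148 − (+6.134e-01/-3.670e+00) = 25.223278
iter 3: u=1.611626  f(a)=+7.067e-03  f'(a)=-3.586e+00  a ← 25.223278 − (+7.067e-03/-3.586e+00) = 25.225248
iter 4: u=1.611500  f(a)=+9.619e-07  f'(a)=-3.585e+00  a ← 25.225248 − (+9.619e-07/-3.585e+00) = 25.225248
iter 5: u=1.611500  f(a)=-4.263e-14  f'(a)=-3.585e+00  a ← 25.225248 − (-4.263e-14/-3.585e+00) = 25.225248
converged: |Δa| < 1e-12 after 5 iterations
sag = a·(cosh(S/(2a)) − 1) = 25.225248·(cosh(1.611500) − 1) = 40.485406
T_max/T_min = cosh(S/(2a)) = 2.604956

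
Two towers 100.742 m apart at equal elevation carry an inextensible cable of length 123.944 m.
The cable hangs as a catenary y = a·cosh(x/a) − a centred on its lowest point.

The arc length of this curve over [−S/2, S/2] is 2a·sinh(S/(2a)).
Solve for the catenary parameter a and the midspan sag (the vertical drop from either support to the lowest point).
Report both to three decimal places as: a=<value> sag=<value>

a=44.258 sag=31.895

seed: a₀ = √(S³/(24(L−S))) = √(100.742³/(24·23.202)) = 42.849674
iter 1: u=1.175528  f(a)=+1.657e+00  f'(a)=-1.240e+00  a ← 42.849674 − (+1.657e+00/-1.240e+00) = 44.185673
iter 2: u=1.139985  f(a)=+8.065e-02  f'(a)=-1.122e+00  a ← 44.185673 − (+8.065e-02/-1.122e+00) = 44.257543
iter 3: u=1.138134  f(a)=+2.127e-04  f'(a)=-1.116e+00  a ← 44.257543 − (+2.127e-04/-1.116e+00) = 44.257734
iter 4: u=1.138129  f(a)=+1.488e-09  f'(a)=-1.116e+00  a ← 44.257734 − (+1.488e-09/-1.116e+00) = 44.257734
iter 5: u=1.138129  f(a)=-1.421e-14  f'(a)=-1.116e+00  a ← 44.257734 − (-1.421e-14/-1.116e+00) = 44.257734
converged: |Δa| < 1e-12 after 5 iterations
sag = a·(cosh(S/(2a)) − 1) = 44.257734·(cosh(1.138129) − 1) = 31.895243
T_max/T_min = cosh(S/(2a)) = 1.720670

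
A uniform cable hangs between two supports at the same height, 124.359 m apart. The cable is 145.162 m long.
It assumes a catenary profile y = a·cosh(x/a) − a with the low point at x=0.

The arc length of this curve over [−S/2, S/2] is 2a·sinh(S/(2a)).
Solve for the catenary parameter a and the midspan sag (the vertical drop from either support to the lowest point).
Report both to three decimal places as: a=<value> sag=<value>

seed: a₀ = √(S³/(24(L−S))) = √(124.359³/(24·20.803)) = 62.065067
iter 1: u=1.001844  f(a)=+1.069e+00  f'(a)=-7.401e-01  a ← 62.065067 − (+1.069e+00/-7.401e-01) = 63.509853
iter 2: u=0.979053  f(a)=+3.848e-02  f'(a)=-6.877e-01  a ← 63.509853 − (+3.848e-02/-6.877e-01) = 63.565802
iter 3: u=0.978191  f(a)=+5.394e-05  f'(a)=-6.858e-01  a ← 63.565802 − (+5.394e-05/-6.858e-01) = 63.565881
iter 4: u=0.978190  f(a)=+1.064e-10  f'(a)=-6.858e-01  a ← 63.565881 − (+1.064e-10/-6.858e-01) = 63.565881
iter 5: u=0.978190  f(a)=+0.000e+00  f'(a)=-6.858e-01  a ← 63.565881 − (+0.000e+00/-6.858e-01) = 63.565881
converged: |Δa| < 1e-12 after 5 iterations
sag = a·(cosh(S/(2a)) − 1) = 63.565881·(cosh(0.978190) − 1) = 32.915323
T_max/T_min = cosh(S/(2a)) = 1.517814

a=63.566 sag=32.915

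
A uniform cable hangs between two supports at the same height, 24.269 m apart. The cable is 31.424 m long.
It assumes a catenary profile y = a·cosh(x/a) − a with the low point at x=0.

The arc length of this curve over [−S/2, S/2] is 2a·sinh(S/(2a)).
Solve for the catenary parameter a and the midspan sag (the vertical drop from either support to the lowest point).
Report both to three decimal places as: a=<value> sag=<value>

seed: a₀ = √(S³/(24(L−S))) = √(24.269³/(24·7.155)) = 9.123624
iter 1: u=1.330009  f(a)=+6.602e-01  f'(a)=-1.864e+00  a ← 9.123624 − (+6.602e-01/-1.864e+00) = 9.477779
iter 2: u=1.280311  f(a)=+4.038e-02  f'(a)=-1.642e+00  a ← 9.477779 − (+4.038e-02/-1.642e+00) = 9.502369
iter 3: u=1.276997  f(a)=+1.729e-04  f'(a)=-1.628e+00  a ← 9.502369 − (+1.729e-04/-1.628e+00) = 9.502475
iter 4: u=1.276983  f(a)=+3.200e-09  f'(a)=-1.628e+00  a ← 9.502475 − (+3.200e-09/-1.628e+00) = 9.502475
iter 5: u=1.276983  f(a)=+0.000e+00  f'(a)=-1.628e+00  a ← 9.502475 − (+0.000e+00/-1.628e+00) = 9.502475
converged: |Δa| < 1e-12 after 5 iterations
sag = a·(cosh(S/(2a)) − 1) = 9.502475·(cosh(1.276983) − 1) = 8.859550
T_max/T_min = cosh(S/(2a)) = 1.932341

a=9.502 sag=8.860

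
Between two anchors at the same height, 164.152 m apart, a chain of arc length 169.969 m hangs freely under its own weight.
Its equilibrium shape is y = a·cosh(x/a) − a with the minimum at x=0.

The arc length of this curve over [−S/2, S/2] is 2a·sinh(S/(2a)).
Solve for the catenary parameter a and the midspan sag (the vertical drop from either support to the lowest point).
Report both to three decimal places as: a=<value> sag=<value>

a=178.936 sag=19.156

seed: a₀ = √(S³/(24(L−S))) = √(164.152³/(24·5.817)) = 177.997587
iter 1: u=0.461107  f(a)=+6.215e-02  f'(a)=-6.676e-02  a ← 177.997587 − (+6.215e-02/-6.676e-02) = 178.928591
iter 2: u=0.458708  f(a)=+4.910e-04  f'(a)=-6.571e-02  a ← 178.928591 − (+4.910e-04/-6.571e-02) = 178.936064
iter 3: u=0.458689  f(a)=+3.119e-08  f'(a)=-6.570e-02  a ← 178.936064 − (+3.119e-08/-6.570e-02) = 178.936064
iter 4: u=0.458689  f(a)=+2.842e-14  f'(a)=-6.570e-02  a ← 178.936064 − (+2.842e-14/-6.570e-02) = 178.936064
converged: |Δa| < 1e-12 after 4 iterations
sag = a·(cosh(S/(2a)) − 1) = 178.936064·(cosh(0.458689) − 1) = 19.156036
T_max/T_min = cosh(S/(2a)) = 1.107055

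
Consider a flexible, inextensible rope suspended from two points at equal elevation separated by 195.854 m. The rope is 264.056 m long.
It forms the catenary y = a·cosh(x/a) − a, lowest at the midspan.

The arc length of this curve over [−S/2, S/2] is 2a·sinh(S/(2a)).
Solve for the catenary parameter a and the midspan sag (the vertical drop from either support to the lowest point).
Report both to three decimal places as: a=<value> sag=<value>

a=71.036 sag=78.889

seed: a₀ = √(S³/(24(L−S))) = √(195.854³/(24·68.202)) = 67.747690
iter 1: u=1.445466  f(a)=+7.490e+00  f'(a)=-2.467e+00  a ← 67.747690 − (+7.490e+00/-2.467e+00) = 70.784066
iter 2: u=1.383461  f(a)=+5.330e-01  f'(a)=-2.127e+00  a ← 70.784066 − (+5.330e-01/-2.127e+00) = 71.034631
iter 3: u=1.378581  f(a)=+3.156e-03  f'(a)=-2.102e+00  a ← 71.034631 − (+3.156e-03/-2.102e+00) = 71.036133
iter 4: u=1.378552  f(a)=+1.121e-07  f'(a)=-2.102e+00  a ← 71.036133 − (+1.121e-07/-2.102e+00) = 71.036133
iter 5: u=1.378552  f(a)=+0.000e+00  f'(a)=-2.102e+00  a ← 71.036133 − (+0.000e+00/-2.102e+00) = 71.036133
converged: |Δa| < 1e-12 after 5 iterations
sag = a·(cosh(S/(2a)) − 1) = 71.036133·(cosh(1.378552) − 1) = 78.888932
T_max/T_min = cosh(S/(2a)) = 2.110547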